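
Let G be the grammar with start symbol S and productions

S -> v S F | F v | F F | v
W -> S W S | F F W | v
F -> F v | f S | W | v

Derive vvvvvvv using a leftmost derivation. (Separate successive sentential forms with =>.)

S => vSF   [S -> v S F]
vSF => vvF   [S -> v]
vvF => vvFv   [F -> F v]
vvFv => vvFvv   [F -> F v]
vvFvv => vvFvvv   [F -> F v]
vvFvvv => vvFvvvv   [F -> F v]
vvFvvvv => vvvvvvv   [F -> v]

S => vSF => vvF => vvFv => vvFvv => vvFvvv => vvFvvvv => vvvvvvv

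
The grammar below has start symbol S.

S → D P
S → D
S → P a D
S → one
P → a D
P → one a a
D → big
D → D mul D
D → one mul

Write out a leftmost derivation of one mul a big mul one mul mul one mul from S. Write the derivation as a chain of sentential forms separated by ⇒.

S ⇒ D P   [S → D P]
D P ⇒ one mul P   [D → one mul]
one mul P ⇒ one mul a D   [P → a D]
one mul a D ⇒ one mul a D mul D   [D → D mul D]
one mul a D mul D ⇒ one mul a big mul D   [D → big]
one mul a big mul D ⇒ one mul a big mul D mul D   [D → D mul D]
one mul a big mul D mul D ⇒ one mul a big mul one mul mul D   [D → one mul]
one mul a big mul one mul mul D ⇒ one mul a big mul one mul mul one mul   [D → one mul]

S ⇒ D P ⇒ one mul P ⇒ one mul a D ⇒ one mul a D mul D ⇒ one mul a big mul D ⇒ one mul a big mul D mul D ⇒ one mul a big mul one mul mul D ⇒ one mul a big mul one mul mul one mul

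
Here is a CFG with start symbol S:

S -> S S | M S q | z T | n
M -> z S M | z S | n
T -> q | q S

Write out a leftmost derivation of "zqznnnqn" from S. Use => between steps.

S=>zT=>zqS=>zqSS=>zqMSqS=>zqzSMSqS=>zqznMSqS=>zqznnSqS=>zqznnnqS=>zqznnnqn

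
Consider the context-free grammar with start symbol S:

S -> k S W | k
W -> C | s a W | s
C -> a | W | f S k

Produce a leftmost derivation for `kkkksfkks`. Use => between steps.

S => kSW => kkSWW => kkkSWWW => kkkkWWW => kkkksWW => kkkksCW => kkkksfSkW => kkkksfkkW => kkkksfkks

S => kSW   [S -> k S W]
kSW => kkSWW   [S -> k S W]
kkSWW => kkkSWWW   [S -> k S W]
kkkSWWW => kkkkWWW   [S -> k]
kkkkWWW => kkkksWW   [W -> s]
kkkksWW => kkkksCW   [W -> C]
kkkksCW => kkkksfSkW   [C -> f S k]
kkkksfSkW => kkkksfkkW   [S -> k]
kkkksfkkW => kkkksfkks   [W -> s]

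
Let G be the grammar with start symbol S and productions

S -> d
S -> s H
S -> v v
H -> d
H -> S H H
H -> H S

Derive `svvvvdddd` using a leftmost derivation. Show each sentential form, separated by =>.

S => sH   [S -> s H]
sH => sSHH   [H -> S H H]
sSHH => svvHH   [S -> v v]
svvHH => svvHSH   [H -> H S]
svvHSH => svvSHHSH   [H -> S H H]
svvSHHSH => svvvvHHSH   [S -> v v]
svvvvHHSH => svvvvdHSH   [H -> d]
svvvvdHSH => svvvvddSH   [H -> d]
svvvvddSH => svvvvdddH   [S -> d]
svvvvdddH => svvvvdddd   [H -> d]

S=>sH=>sSHH=>svvHH=>svvHSH=>svvSHHSH=>svvvvHHSH=>svvvvdHSH=>svvvvddSH=>svvvvdddH=>svvvvdddd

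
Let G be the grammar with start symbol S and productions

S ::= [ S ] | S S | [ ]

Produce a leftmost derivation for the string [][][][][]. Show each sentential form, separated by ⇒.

S⇒SS⇒SSS⇒SSSS⇒[]SSS⇒[]SSSS⇒[][]SSS⇒[][][]SS⇒[][][][]S⇒[][][][][]

S ⇒ SS   [S ::= S S]
SS ⇒ SSS   [S ::= S S]
SSS ⇒ SSSS   [S ::= S S]
SSSS ⇒ []SSS   [S ::= [ ]]
[]SSS ⇒ []SSSS   [S ::= S S]
[]SSSS ⇒ [][]SSS   [S ::= [ ]]
[][]SSS ⇒ [][][]SS   [S ::= [ ]]
[][][]SS ⇒ [][][][]S   [S ::= [ ]]
[][][][]S ⇒ [][][][][]   [S ::= [ ]]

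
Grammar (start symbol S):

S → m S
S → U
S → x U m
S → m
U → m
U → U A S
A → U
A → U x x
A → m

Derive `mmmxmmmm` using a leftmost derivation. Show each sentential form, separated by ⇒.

S ⇒ mS   [S → m S]
mS ⇒ mmS   [S → m S]
mmS ⇒ mmmS   [S → m S]
mmmS ⇒ mmmxUm   [S → x U m]
mmmxUm ⇒ mmmxUASm   [U → U A S]
mmmxUASm ⇒ mmmxmASm   [U → m]
mmmxmASm ⇒ mmmxmUSm   [A → U]
mmmxmUSm ⇒ mmmxmmSm   [U → m]
mmmxmmSm ⇒ mmmxmmmm   [S → m]

S⇒mS⇒mmS⇒mmmS⇒mmmxUm⇒mmmxUASm⇒mmmxmASm⇒mmmxmUSm⇒mmmxmmSm⇒mmmxmmmm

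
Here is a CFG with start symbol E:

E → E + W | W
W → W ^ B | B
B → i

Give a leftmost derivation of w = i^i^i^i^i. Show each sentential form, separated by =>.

E=>W=>W^B=>W^B^B=>W^B^B^B=>W^B^B^B^B=>B^B^B^B^B=>i^B^B^B^B=>i^i^B^B^B=>i^i^i^B^B=>i^i^i^i^B=>i^i^i^i^i

E => W   [E → W]
W => W^B   [W → W ^ B]
W^B => W^B^B   [W → W ^ B]
W^B^B => W^B^B^B   [W → W ^ B]
W^B^B^B => W^B^B^B^B   [W → W ^ B]
W^B^B^B^B => B^B^B^B^B   [W → B]
B^B^B^B^B => i^B^B^B^B   [B → i]
i^B^B^B^B => i^i^B^B^B   [B → i]
i^i^B^B^B => i^i^i^B^B   [B → i]
i^i^i^B^B => i^i^i^i^B   [B → i]
i^i^i^i^B => i^i^i^i^i   [B → i]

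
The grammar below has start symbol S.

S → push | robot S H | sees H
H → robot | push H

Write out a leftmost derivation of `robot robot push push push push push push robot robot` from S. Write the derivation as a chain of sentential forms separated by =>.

S => robot S H   [S → robot S H]
robot S H => robot robot S H H   [S → robot S H]
robot robot S H H => robot robot push H H   [S → push]
robot robot push H H => robot robot push push H H   [H → push H]
robot robot push push H H => robot robot push push push H H   [H → push H]
robot robot push push push H H => robot robot push push push push H H   [H → push H]
robot robot push push push push H H => robot robot push push push push push H H   [H → push H]
robot robot push push push push push H H => robot robot push push push push push push H H   [H → push H]
robot robot push push push push push push H H => robot robot push push push push push push robot H   [H → robot]
robot robot push push push push push push robot H => robot robot push push push push push push robot robot   [H → robot]

S => robot S H => robot robot S H H => robot robot push H H => robot robot push push H H => robot robot push push push H H => robot robot push push push push H H => robot robot push push push push push H H => robot robot push push push push push push H H => robot robot push push push push push push robot H => robot robot push push push push push push robot robot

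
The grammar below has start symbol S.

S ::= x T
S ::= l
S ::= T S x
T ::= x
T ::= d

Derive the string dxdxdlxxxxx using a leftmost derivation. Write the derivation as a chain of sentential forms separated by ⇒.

S ⇒ TSx   [S ::= T S x]
TSx ⇒ dSx   [T ::= d]
dSx ⇒ dTSxx   [S ::= T S x]
dTSxx ⇒ dxSxx   [T ::= x]
dxSxx ⇒ dxTSxxx   [S ::= T S x]
dxTSxxx ⇒ dxdSxxx   [T ::= d]
dxdSxxx ⇒ dxdTSxxxx   [S ::= T S x]
dxdTSxxxx ⇒ dxdxSxxxx   [T ::= x]
dxdxSxxxx ⇒ dxdxTSxxxxx   [S ::= T S x]
dxdxTSxxxxx ⇒ dxdxdSxxxxx   [T ::= d]
dxdxdSxxxxx ⇒ dxdxdlxxxxx   [S ::= l]

S ⇒ TSx ⇒ dSx ⇒ dTSxx ⇒ dxSxx ⇒ dxTSxxx ⇒ dxdSxxx ⇒ dxdTSxxxx ⇒ dxdxSxxxx ⇒ dxdxTSxxxxx ⇒ dxdxdSxxxxx ⇒ dxdxdlxxxxx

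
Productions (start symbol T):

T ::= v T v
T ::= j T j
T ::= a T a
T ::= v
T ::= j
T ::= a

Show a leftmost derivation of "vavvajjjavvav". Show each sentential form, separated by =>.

T => vTv => vaTav => vavTvav => vavvTvvav => vavvaTavvav => vavvajTjavvav => vavvajjjavvav

T => vTv   [T ::= v T v]
vTv => vaTav   [T ::= a T a]
vaTav => vavTvav   [T ::= v T v]
vavTvav => vavvTvvav   [T ::= v T v]
vavvTvvav => vavvaTavvav   [T ::= a T a]
vavvaTavvav => vavvajTjavvav   [T ::= j T j]
vavvajTjavvav => vavvajjjavvav   [T ::= j]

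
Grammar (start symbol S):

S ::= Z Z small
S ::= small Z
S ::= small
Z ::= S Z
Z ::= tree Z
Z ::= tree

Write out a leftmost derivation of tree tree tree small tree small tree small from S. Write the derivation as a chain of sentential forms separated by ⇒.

S ⇒ Z Z small ⇒ tree Z small ⇒ tree tree Z small ⇒ tree tree S Z small ⇒ tree tree Z Z small Z small ⇒ tree tree tree Z small Z small ⇒ tree tree tree S Z small Z small ⇒ tree tree tree small Z small Z small ⇒ tree tree tree small tree small Z small ⇒ tree tree tree small tree small tree small

S ⇒ Z Z small   [S ::= Z Z small]
Z Z small ⇒ tree Z small   [Z ::= tree]
tree Z small ⇒ tree tree Z small   [Z ::= tree Z]
tree tree Z small ⇒ tree tree S Z small   [Z ::= S Z]
tree tree S Z small ⇒ tree tree Z Z small Z small   [S ::= Z Z small]
tree tree Z Z small Z small ⇒ tree tree tree Z small Z small   [Z ::= tree]
tree tree tree Z small Z small ⇒ tree tree tree S Z small Z small   [Z ::= S Z]
tree tree tree S Z small Z small ⇒ tree tree tree small Z small Z small   [S ::= small]
tree tree tree small Z small Z small ⇒ tree tree tree small tree small Z small   [Z ::= tree]
tree tree tree small tree small Z small ⇒ tree tree tree small tree small tree small   [Z ::= tree]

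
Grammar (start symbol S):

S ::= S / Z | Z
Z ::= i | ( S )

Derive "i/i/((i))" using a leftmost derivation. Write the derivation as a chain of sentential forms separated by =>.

S => S/Z => S/Z/Z => Z/Z/Z => i/Z/Z => i/i/Z => i/i/(S) => i/i/(Z) => i/i/((S)) => i/i/((Z)) => i/i/((i))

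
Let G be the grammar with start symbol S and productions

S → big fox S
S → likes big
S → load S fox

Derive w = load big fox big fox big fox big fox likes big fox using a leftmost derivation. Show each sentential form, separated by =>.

S => load S fox   [S → load S fox]
load S fox => load big fox S fox   [S → big fox S]
load big fox S fox => load big fox big fox S fox   [S → big fox S]
load big fox big fox S fox => load big fox big fox big fox S fox   [S → big fox S]
load big fox big fox big fox S fox => load big fox big fox big fox big fox S fox   [S → big fox S]
load big fox big fox big fox big fox S fox => load big fox big fox big fox big fox likes big fox   [S → likes big]

S => load S fox => load big fox S fox => load big fox big fox S fox => load big fox big fox big fox S fox => load big fox big fox big fox big fox S fox => load big fox big fox big fox big fox likes big fox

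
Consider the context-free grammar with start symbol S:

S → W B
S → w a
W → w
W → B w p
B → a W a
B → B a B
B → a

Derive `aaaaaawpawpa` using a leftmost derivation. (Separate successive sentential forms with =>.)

S => WB   [S → W B]
WB => BwpB   [W → B w p]
BwpB => BaBwpB   [B → B a B]
BaBwpB => BaBaBwpB   [B → B a B]
BaBaBwpB => aaBaBwpB   [B → a]
aaBaBwpB => aaaaBwpB   [B → a]
aaaaBwpB => aaaaaWawpB   [B → a W a]
aaaaaWawpB => aaaaaBwpawpB   [W → B w p]
aaaaaBwpawpB => aaaaaawpawpB   [B → a]
aaaaaawpawpB => aaaaaawpawpa   [B → a]

S => WB => BwpB => BaBwpB => BaBaBwpB => aaBaBwpB => aaaaBwpB => aaaaaWawpB => aaaaaBwpawpB => aaaaaawpawpB => aaaaaawpawpa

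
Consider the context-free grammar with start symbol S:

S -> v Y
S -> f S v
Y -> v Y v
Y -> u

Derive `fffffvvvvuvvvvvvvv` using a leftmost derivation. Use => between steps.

S => fSv   [S -> f S v]
fSv => ffSvv   [S -> f S v]
ffSvv => fffSvvv   [S -> f S v]
fffSvvv => ffffSvvvv   [S -> f S v]
ffffSvvvv => fffffSvvvvv   [S -> f S v]
fffffSvvvvv => fffffvYvvvvv   [S -> v Y]
fffffvYvvvvv => fffffvvYvvvvvv   [Y -> v Y v]
fffffvvYvvvvvv => fffffvvvYvvvvvvv   [Y -> v Y v]
fffffvvvYvvvvvvv => fffffvvvvYvvvvvvvv   [Y -> v Y v]
fffffvvvvYvvvvvvvv => fffffvvvvuvvvvvvvv   [Y -> u]

S => fSv => ffSvv => fffSvvv => ffffSvvvv => fffffSvvvvv => fffffvYvvvvv => fffffvvYvvvvvv => fffffvvvYvvvvvvv => fffffvvvvYvvvvvvvv => fffffvvvvuvvvvvvvv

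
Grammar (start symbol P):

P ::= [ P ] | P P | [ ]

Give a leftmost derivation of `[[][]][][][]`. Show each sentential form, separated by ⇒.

P⇒PP⇒PPP⇒PPPP⇒[P]PPP⇒[PP]PPP⇒[[]P]PPP⇒[[][]]PPP⇒[[][]][]PP⇒[[][]][][]P⇒[[][]][][][]

P ⇒ PP   [P ::= P P]
PP ⇒ PPP   [P ::= P P]
PPP ⇒ PPPP   [P ::= P P]
PPPP ⇒ [P]PPP   [P ::= [ P ]]
[P]PPP ⇒ [PP]PPP   [P ::= P P]
[PP]PPP ⇒ [[]P]PPP   [P ::= [ ]]
[[]P]PPP ⇒ [[][]]PPP   [P ::= [ ]]
[[][]]PPP ⇒ [[][]][]PP   [P ::= [ ]]
[[][]][]PP ⇒ [[][]][][]P   [P ::= [ ]]
[[][]][][]P ⇒ [[][]][][][]   [P ::= [ ]]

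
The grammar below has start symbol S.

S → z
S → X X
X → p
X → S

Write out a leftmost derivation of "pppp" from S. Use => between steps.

S => XX => SX => XXX => pXX => ppX => ppS => ppXX => pppX => pppp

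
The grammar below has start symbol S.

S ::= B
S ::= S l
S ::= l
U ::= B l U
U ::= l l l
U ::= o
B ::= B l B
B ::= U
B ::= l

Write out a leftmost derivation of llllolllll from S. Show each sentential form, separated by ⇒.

S ⇒ Sl   [S ::= S l]
Sl ⇒ Sll   [S ::= S l]
Sll ⇒ Slll   [S ::= S l]
Slll ⇒ Sllll   [S ::= S l]
Sllll ⇒ Slllll   [S ::= S l]
Slllll ⇒ Blllll   [S ::= B]
Blllll ⇒ Ulllll   [B ::= U]
Ulllll ⇒ BlUlllll   [U ::= B l U]
BlUlllll ⇒ UlUlllll   [B ::= U]
UlUlllll ⇒ llllUlllll   [U ::= l l l]
llllUlllll ⇒ llllolllll   [U ::= o]

S⇒Sl⇒Sll⇒Slll⇒Sllll⇒Slllll⇒Blllll⇒Ulllll⇒BlUlllll⇒UlUlllll⇒llllUlllll⇒llllolllll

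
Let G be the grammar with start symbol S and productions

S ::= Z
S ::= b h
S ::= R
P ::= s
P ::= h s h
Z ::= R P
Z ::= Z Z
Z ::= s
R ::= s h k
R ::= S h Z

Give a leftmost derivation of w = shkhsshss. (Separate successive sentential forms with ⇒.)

S⇒Z⇒RP⇒ShZP⇒RhZP⇒ShZhZP⇒RhZhZP⇒shkhZhZP⇒shkhZZhZP⇒shkhsZhZP⇒shkhsshZP⇒shkhsshsP⇒shkhsshss

S ⇒ Z   [S ::= Z]
Z ⇒ RP   [Z ::= R P]
RP ⇒ ShZP   [R ::= S h Z]
ShZP ⇒ RhZP   [S ::= R]
RhZP ⇒ ShZhZP   [R ::= S h Z]
ShZhZP ⇒ RhZhZP   [S ::= R]
RhZhZP ⇒ shkhZhZP   [R ::= s h k]
shkhZhZP ⇒ shkhZZhZP   [Z ::= Z Z]
shkhZZhZP ⇒ shkhsZhZP   [Z ::= s]
shkhsZhZP ⇒ shkhsshZP   [Z ::= s]
shkhsshZP ⇒ shkhsshsP   [Z ::= s]
shkhsshsP ⇒ shkhsshss   [P ::= s]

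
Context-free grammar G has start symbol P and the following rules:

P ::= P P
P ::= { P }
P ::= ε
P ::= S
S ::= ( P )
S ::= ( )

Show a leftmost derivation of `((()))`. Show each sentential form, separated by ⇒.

P ⇒ S   [P ::= S]
S ⇒ (P)   [S ::= ( P )]
(P) ⇒ (PP)   [P ::= P P]
(PP) ⇒ (SP)   [P ::= S]
(SP) ⇒ ((P)P)   [S ::= ( P )]
((P)P) ⇒ ((S)P)   [P ::= S]
((S)P) ⇒ ((())P)   [S ::= ( )]
((())P) ⇒ ((()))   [P ::= ε]

P ⇒ S ⇒ (P) ⇒ (PP) ⇒ (SP) ⇒ ((P)P) ⇒ ((S)P) ⇒ ((())P) ⇒ ((()))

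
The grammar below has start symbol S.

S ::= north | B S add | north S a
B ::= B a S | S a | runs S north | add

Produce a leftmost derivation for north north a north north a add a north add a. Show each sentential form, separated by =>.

S => north S a => north B S add a => north S a S add a => north B S add a S add a => north S a S add a S add a => north north a S add a S add a => north north a north S a add a S add a => north north a north north a add a S add a => north north a north north a add a north add a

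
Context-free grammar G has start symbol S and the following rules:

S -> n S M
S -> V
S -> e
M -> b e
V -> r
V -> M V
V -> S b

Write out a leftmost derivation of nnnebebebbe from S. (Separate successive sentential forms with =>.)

S => nSM   [S -> n S M]
nSM => nVM   [S -> V]
nVM => nSbM   [V -> S b]
nSbM => nnSMbM   [S -> n S M]
nnSMbM => nnnSMMbM   [S -> n S M]
nnnSMMbM => nnneMMbM   [S -> e]
nnneMMbM => nnnebeMbM   [M -> b e]
nnnebeMbM => nnnebebebM   [M -> b e]
nnnebebebM => nnnebebebbe   [M -> b e]

S => nSM => nVM => nSbM => nnSMbM => nnnSMMbM => nnneMMbM => nnnebeMbM => nnnebebebM => nnnebebebbe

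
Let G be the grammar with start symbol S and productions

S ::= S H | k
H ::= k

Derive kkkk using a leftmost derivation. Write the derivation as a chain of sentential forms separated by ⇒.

S ⇒ SH ⇒ SHH ⇒ SHHH ⇒ kHHH ⇒ kkHH ⇒ kkkH ⇒ kkkk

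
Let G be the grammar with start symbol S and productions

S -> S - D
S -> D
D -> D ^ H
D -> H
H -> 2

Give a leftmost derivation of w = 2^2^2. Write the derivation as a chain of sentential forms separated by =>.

S => D => D^H => D^H^H => H^H^H => 2^H^H => 2^2^H => 2^2^2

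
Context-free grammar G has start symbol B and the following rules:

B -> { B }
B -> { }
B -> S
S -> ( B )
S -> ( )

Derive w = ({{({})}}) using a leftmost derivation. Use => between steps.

B => S => (B) => ({B}) => ({{B}}) => ({{S}}) => ({{(B)}}) => ({{({})}})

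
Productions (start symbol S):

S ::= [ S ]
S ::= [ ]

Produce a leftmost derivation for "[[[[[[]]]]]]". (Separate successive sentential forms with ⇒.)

S⇒[S]⇒[[S]]⇒[[[S]]]⇒[[[[S]]]]⇒[[[[[S]]]]]⇒[[[[[[]]]]]]

S ⇒ [S]   [S ::= [ S ]]
[S] ⇒ [[S]]   [S ::= [ S ]]
[[S]] ⇒ [[[S]]]   [S ::= [ S ]]
[[[S]]] ⇒ [[[[S]]]]   [S ::= [ S ]]
[[[[S]]]] ⇒ [[[[[S]]]]]   [S ::= [ S ]]
[[[[[S]]]]] ⇒ [[[[[[]]]]]]   [S ::= [ ]]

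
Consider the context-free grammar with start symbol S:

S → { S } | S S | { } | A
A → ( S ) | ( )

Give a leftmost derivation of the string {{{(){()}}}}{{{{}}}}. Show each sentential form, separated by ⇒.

S ⇒ SS ⇒ {S}S ⇒ {{S}}S ⇒ {{{S}}}S ⇒ {{{SS}}}S ⇒ {{{AS}}}S ⇒ {{{()S}}}S ⇒ {{{(){S}}}}S ⇒ {{{(){A}}}}S ⇒ {{{(){()}}}}S ⇒ {{{(){()}}}}{S} ⇒ {{{(){()}}}}{{S}} ⇒ {{{(){()}}}}{{{S}}} ⇒ {{{(){()}}}}{{{{}}}}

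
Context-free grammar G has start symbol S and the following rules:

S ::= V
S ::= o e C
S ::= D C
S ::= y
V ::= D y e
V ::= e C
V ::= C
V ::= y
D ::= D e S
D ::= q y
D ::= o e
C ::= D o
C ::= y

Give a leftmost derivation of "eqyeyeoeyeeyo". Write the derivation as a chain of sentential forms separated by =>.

S => V   [S ::= V]
V => eC   [V ::= e C]
eC => eDo   [C ::= D o]
eDo => eDeSo   [D ::= D e S]
eDeSo => eDeSeSo   [D ::= D e S]
eDeSeSo => eDeSeSeSo   [D ::= D e S]
eDeSeSeSo => eqyeSeSeSo   [D ::= q y]
eqyeSeSeSo => eqyeyeSeSo   [S ::= y]
eqyeyeSeSo => eqyeyeVeSo   [S ::= V]
eqyeyeVeSo => eqyeyeDyeeSo   [V ::= D y e]
eqyeyeDyeeSo => eqyeyeoeyeeSo   [D ::= o e]
eqyeyeoeyeeSo => eqyeyeoeyeeVo   [S ::= V]
eqyeyeoeyeeVo => eqyeyeoeyeeCo   [V ::= C]
eqyeyeoeyeeCo => eqyeyeoeyeeyo   [C ::= y]

S => V => eC => eDo => eDeSo => eDeSeSo => eDeSeSeSo => eqyeSeSeSo => eqyeyeSeSo => eqyeyeVeSo => eqyeyeDyeeSo => eqyeyeoeyeeSo => eqyeyeoeyeeVo => eqyeyeoeyeeCo => eqyeyeoeyeeyo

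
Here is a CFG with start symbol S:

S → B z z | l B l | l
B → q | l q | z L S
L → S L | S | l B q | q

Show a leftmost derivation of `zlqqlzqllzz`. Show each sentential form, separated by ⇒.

S ⇒ Bzz   [S → B z z]
Bzz ⇒ zLSzz   [B → z L S]
zLSzz ⇒ zlBqSzz   [L → l B q]
zlBqSzz ⇒ zlqqSzz   [B → q]
zlqqSzz ⇒ zlqqlBlzz   [S → l B l]
zlqqlBlzz ⇒ zlqqlzLSlzz   [B → z L S]
zlqqlzLSlzz ⇒ zlqqlzqSlzz   [L → q]
zlqqlzqSlzz ⇒ zlqqlzqllzz   [S → l]

S ⇒ Bzz ⇒ zLSzz ⇒ zlBqSzz ⇒ zlqqSzz ⇒ zlqqlBlzz ⇒ zlqqlzLSlzz ⇒ zlqqlzqSlzz ⇒ zlqqlzqllzz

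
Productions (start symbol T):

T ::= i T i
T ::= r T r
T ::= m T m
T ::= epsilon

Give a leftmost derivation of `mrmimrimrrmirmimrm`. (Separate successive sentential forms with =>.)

T=>mTm=>mrTrm=>mrmTmrm=>mrmiTimrm=>mrmimTmimrm=>mrmimrTrmimrm=>mrmimriTirmimrm=>mrmimrimTmirmimrm=>mrmimrimrTrmirmimrm=>mrmimrimrrmirmimrm

T => mTm   [T ::= m T m]
mTm => mrTrm   [T ::= r T r]
mrTrm => mrmTmrm   [T ::= m T m]
mrmTmrm => mrmiTimrm   [T ::= i T i]
mrmiTimrm => mrmimTmimrm   [T ::= m T m]
mrmimTmimrm => mrmimrTrmimrm   [T ::= r T r]
mrmimrTrmimrm => mrmimriTirmimrm   [T ::= i T i]
mrmimriTirmimrm => mrmimrimTmirmimrm   [T ::= m T m]
mrmimrimTmirmimrm => mrmimrimrTrmirmimrm   [T ::= r T r]
mrmimrimrTrmirmimrm => mrmimrimrrmirmimrm   [T ::= epsilon]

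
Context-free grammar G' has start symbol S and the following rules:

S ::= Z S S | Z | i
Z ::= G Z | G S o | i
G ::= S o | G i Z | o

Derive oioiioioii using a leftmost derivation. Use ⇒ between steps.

S ⇒ ZSS ⇒ GSoSS ⇒ SoSoSS ⇒ ZSSoSoSS ⇒ GSoSSoSoSS ⇒ oSoSSoSoSS ⇒ oioSSoSoSS ⇒ oioiSoSoSS ⇒ oioiioSoSS ⇒ oioiioioSS ⇒ oioiioioiS ⇒ oioiioioii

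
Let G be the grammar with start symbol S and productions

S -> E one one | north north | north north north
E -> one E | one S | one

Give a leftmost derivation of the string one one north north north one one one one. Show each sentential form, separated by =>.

S => E one one => one S one one => one E one one one one => one one S one one one one => one one north north north one one one one

S => E one one   [S -> E one one]
E one one => one S one one   [E -> one S]
one S one one => one E one one one one   [S -> E one one]
one E one one one one => one one S one one one one   [E -> one S]
one one S one one one one => one one north north north one one one one   [S -> north north north]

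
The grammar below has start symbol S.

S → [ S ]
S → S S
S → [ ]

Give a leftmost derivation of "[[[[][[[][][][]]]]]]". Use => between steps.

S => [S] => [[S]] => [[[S]]] => [[[SS]]] => [[[[]S]]] => [[[[][S]]]] => [[[[][[S]]]]] => [[[[][[SS]]]]] => [[[[][[SSS]]]]] => [[[[][[SSSS]]]]] => [[[[][[[]SSS]]]]] => [[[[][[[][]SS]]]]] => [[[[][[[][][]S]]]]] => [[[[][[[][][][]]]]]]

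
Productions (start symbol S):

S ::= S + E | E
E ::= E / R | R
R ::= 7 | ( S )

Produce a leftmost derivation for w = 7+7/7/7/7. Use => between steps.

S=>S+E=>E+E=>R+E=>7+E=>7+E/R=>7+E/R/R=>7+E/R/R/R=>7+R/R/R/R=>7+7/R/R/R=>7+7/7/R/R=>7+7/7/7/R=>7+7/7/7/7

S => S+E   [S ::= S + E]
S+E => E+E   [S ::= E]
E+E => R+E   [E ::= R]
R+E => 7+E   [R ::= 7]
7+E => 7+E/R   [E ::= E / R]
7+E/R => 7+E/R/R   [E ::= E / R]
7+E/R/R => 7+E/R/R/R   [E ::= E / R]
7+E/R/R/R => 7+R/R/R/R   [E ::= R]
7+R/R/R/R => 7+7/R/R/R   [R ::= 7]
7+7/R/R/R => 7+7/7/R/R   [R ::= 7]
7+7/7/R/R => 7+7/7/7/R   [R ::= 7]
7+7/7/7/R => 7+7/7/7/7   [R ::= 7]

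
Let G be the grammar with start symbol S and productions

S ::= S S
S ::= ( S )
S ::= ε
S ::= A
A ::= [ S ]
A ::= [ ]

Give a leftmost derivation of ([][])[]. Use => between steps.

S => SS => (S)S => (SS)S => (AS)S => ([]S)S => ([]A)S => ([][S])S => ([][])S => ([][])A => ([][])[]

S => SS   [S ::= S S]
SS => (S)S   [S ::= ( S )]
(S)S => (SS)S   [S ::= S S]
(SS)S => (AS)S   [S ::= A]
(AS)S => ([]S)S   [A ::= [ ]]
([]S)S => ([]A)S   [S ::= A]
([]A)S => ([][S])S   [A ::= [ S ]]
([][S])S => ([][])S   [S ::= ε]
([][])S => ([][])A   [S ::= A]
([][])A => ([][])[]   [A ::= [ ]]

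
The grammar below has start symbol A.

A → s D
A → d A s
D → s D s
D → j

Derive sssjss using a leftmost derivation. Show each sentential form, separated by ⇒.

A ⇒ sD   [A → s D]
sD ⇒ ssDs   [D → s D s]
ssDs ⇒ sssDss   [D → s D s]
sssDss ⇒ sssjss   [D → j]

A ⇒ sD ⇒ ssDs ⇒ sssDss ⇒ sssjss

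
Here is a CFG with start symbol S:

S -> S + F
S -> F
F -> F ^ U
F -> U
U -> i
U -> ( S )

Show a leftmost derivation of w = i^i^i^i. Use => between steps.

S=>F=>F^U=>F^U^U=>F^U^U^U=>U^U^U^U=>i^U^U^U=>i^i^U^U=>i^i^i^U=>i^i^i^i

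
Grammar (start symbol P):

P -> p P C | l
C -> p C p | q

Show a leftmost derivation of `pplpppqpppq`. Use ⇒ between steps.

P ⇒ pPC ⇒ ppPCC ⇒ pplCC ⇒ pplpCpC ⇒ pplppCppC ⇒ pplpppCpppC ⇒ pplpppqpppC ⇒ pplpppqpppq

P ⇒ pPC   [P -> p P C]
pPC ⇒ ppPCC   [P -> p P C]
ppPCC ⇒ pplCC   [P -> l]
pplCC ⇒ pplpCpC   [C -> p C p]
pplpCpC ⇒ pplppCppC   [C -> p C p]
pplppCppC ⇒ pplpppCpppC   [C -> p C p]
pplpppCpppC ⇒ pplpppqpppC   [C -> q]
pplpppqpppC ⇒ pplpppqpppq   [C -> q]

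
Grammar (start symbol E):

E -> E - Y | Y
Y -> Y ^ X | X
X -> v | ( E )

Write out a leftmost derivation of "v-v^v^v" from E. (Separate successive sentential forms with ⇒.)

E ⇒ E-Y   [E -> E - Y]
E-Y ⇒ Y-Y   [E -> Y]
Y-Y ⇒ X-Y   [Y -> X]
X-Y ⇒ v-Y   [X -> v]
v-Y ⇒ v-Y^X   [Y -> Y ^ X]
v-Y^X ⇒ v-Y^X^X   [Y -> Y ^ X]
v-Y^X^X ⇒ v-X^X^X   [Y -> X]
v-X^X^X ⇒ v-v^X^X   [X -> v]
v-v^X^X ⇒ v-v^v^X   [X -> v]
v-v^v^X ⇒ v-v^v^v   [X -> v]

E⇒E-Y⇒Y-Y⇒X-Y⇒v-Y⇒v-Y^X⇒v-Y^X^X⇒v-X^X^X⇒v-v^X^X⇒v-v^v^X⇒v-v^v^v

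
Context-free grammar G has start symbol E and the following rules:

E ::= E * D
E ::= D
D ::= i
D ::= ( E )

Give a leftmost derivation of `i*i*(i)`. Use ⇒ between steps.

E⇒E*D⇒E*D*D⇒D*D*D⇒i*D*D⇒i*i*D⇒i*i*(E)⇒i*i*(D)⇒i*i*(i)

E ⇒ E*D   [E ::= E * D]
E*D ⇒ E*D*D   [E ::= E * D]
E*D*D ⇒ D*D*D   [E ::= D]
D*D*D ⇒ i*D*D   [D ::= i]
i*D*D ⇒ i*i*D   [D ::= i]
i*i*D ⇒ i*i*(E)   [D ::= ( E )]
i*i*(E) ⇒ i*i*(D)   [E ::= D]
i*i*(D) ⇒ i*i*(i)   [D ::= i]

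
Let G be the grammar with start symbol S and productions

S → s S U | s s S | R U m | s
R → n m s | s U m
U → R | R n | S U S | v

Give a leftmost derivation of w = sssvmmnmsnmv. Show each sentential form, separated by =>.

S => sSU   [S → s S U]
sSU => sRUmU   [S → R U m]
sRUmU => ssUmUmU   [R → s U m]
ssUmUmU => ssRmUmU   [U → R]
ssRmUmU => sssUmmUmU   [R → s U m]
sssUmmUmU => sssvmmUmU   [U → v]
sssvmmUmU => sssvmmRnmU   [U → R n]
sssvmmRnmU => sssvmmnmsnmU   [R → n m s]
sssvmmnmsnmU => sssvmmnmsnmv   [U → v]

S=>sSU=>sRUmU=>ssUmUmU=>ssRmUmU=>sssUmmUmU=>sssvmmUmU=>sssvmmRnmU=>sssvmmnmsnmU=>sssvmmnmsnmv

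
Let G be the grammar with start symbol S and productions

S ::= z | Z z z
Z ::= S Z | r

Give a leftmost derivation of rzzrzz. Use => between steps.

S => Zzz   [S ::= Z z z]
Zzz => SZzz   [Z ::= S Z]
SZzz => ZzzZzz   [S ::= Z z z]
ZzzZzz => rzzZzz   [Z ::= r]
rzzZzz => rzzrzz   [Z ::= r]

S => Zzz => SZzz => ZzzZzz => rzzZzz => rzzrzz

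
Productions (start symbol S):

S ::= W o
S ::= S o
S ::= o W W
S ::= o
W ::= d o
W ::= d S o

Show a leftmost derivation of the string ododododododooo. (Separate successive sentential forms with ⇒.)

S ⇒ oWW   [S ::= o W W]
oWW ⇒ odoW   [W ::= d o]
odoW ⇒ ododSo   [W ::= d S o]
ododSo ⇒ ododoWWo   [S ::= o W W]
ododoWWo ⇒ odododoWo   [W ::= d o]
odododoWo ⇒ ododododSoo   [W ::= d S o]
ododododSoo ⇒ ododododoWWoo   [S ::= o W W]
ododododoWWoo ⇒ odododododoWoo   [W ::= d o]
odododododoWoo ⇒ ododododododooo   [W ::= d o]

S⇒oWW⇒odoW⇒ododSo⇒ododoWWo⇒odododoWo⇒ododododSoo⇒ododododoWWoo⇒odododododoWoo⇒ododododododooo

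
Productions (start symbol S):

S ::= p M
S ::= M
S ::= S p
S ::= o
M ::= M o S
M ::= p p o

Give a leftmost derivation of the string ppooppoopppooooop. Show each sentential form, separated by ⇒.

S ⇒ M ⇒ MoS ⇒ MoSoS ⇒ MoSoSoS ⇒ ppooSoSoS ⇒ ppooMoSoS ⇒ ppooMoSoSoS ⇒ ppooppooSoSoS ⇒ ppooppoopMoSoS ⇒ ppooppoopppooSoS ⇒ ppooppoopppooooS ⇒ ppooppoopppooooSp ⇒ ppooppoopppooooop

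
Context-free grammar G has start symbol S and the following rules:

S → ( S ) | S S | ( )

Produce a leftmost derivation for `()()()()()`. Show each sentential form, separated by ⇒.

S ⇒ SS ⇒ SSS ⇒ SSSS ⇒ SSSSS ⇒ ()SSSS ⇒ ()()SSS ⇒ ()()()SS ⇒ ()()()()S ⇒ ()()()()()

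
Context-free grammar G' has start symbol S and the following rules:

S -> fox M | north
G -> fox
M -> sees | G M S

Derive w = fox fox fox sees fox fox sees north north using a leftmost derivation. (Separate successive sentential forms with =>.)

S => fox M => fox G M S => fox fox M S => fox fox G M S S => fox fox fox M S S => fox fox fox sees S S => fox fox fox sees fox M S => fox fox fox sees fox G M S S => fox fox fox sees fox fox M S S => fox fox fox sees fox fox sees S S => fox fox fox sees fox fox sees north S => fox fox fox sees fox fox sees north north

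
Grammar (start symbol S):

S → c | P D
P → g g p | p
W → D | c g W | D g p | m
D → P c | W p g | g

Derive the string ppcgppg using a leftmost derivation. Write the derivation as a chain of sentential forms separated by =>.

S => PD   [S → P D]
PD => pD   [P → p]
pD => pWpg   [D → W p g]
pWpg => pDgppg   [W → D g p]
pDgppg => pPcgppg   [D → P c]
pPcgppg => ppcgppg   [P → p]

S => PD => pD => pWpg => pDgppg => pPcgppg => ppcgppg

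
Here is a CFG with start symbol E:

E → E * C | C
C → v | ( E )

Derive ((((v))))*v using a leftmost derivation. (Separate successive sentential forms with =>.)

E => E*C => C*C => (E)*C => (C)*C => ((E))*C => ((C))*C => (((E)))*C => (((C)))*C => ((((E))))*C => ((((C))))*C => ((((v))))*C => ((((v))))*v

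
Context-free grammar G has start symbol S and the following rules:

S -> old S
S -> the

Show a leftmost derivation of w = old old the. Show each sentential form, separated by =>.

S => old S => old old S => old old the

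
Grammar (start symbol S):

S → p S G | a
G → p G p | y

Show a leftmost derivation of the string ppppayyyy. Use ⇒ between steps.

S ⇒ pSG ⇒ ppSGG ⇒ pppSGGG ⇒ ppppSGGGG ⇒ ppppaGGGG ⇒ ppppayGGG ⇒ ppppayyGG ⇒ ppppayyyG ⇒ ppppayyyy

S ⇒ pSG   [S → p S G]
pSG ⇒ ppSGG   [S → p S G]
ppSGG ⇒ pppSGGG   [S → p S G]
pppSGGG ⇒ ppppSGGGG   [S → p S G]
ppppSGGGG ⇒ ppppaGGGG   [S → a]
ppppaGGGG ⇒ ppppayGGG   [G → y]
ppppayGGG ⇒ ppppayyGG   [G → y]
ppppayyGG ⇒ ppppayyyG   [G → y]
ppppayyyG ⇒ ppppayyyy   [G → y]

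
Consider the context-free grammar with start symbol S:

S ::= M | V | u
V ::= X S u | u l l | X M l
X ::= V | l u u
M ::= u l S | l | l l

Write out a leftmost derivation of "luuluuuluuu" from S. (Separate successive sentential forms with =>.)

S => V => XSu => luuSu => luuVu => luuXSuu => luuluuSuu => luuluuMuu => luuluuulSuu => luuluuuluuu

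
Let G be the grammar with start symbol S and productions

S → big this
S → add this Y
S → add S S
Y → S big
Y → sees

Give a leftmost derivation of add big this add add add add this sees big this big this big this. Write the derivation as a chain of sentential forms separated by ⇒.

S ⇒ add S S   [S → add S S]
add S S ⇒ add big this S   [S → big this]
add big this S ⇒ add big this add S S   [S → add S S]
add big this add S S ⇒ add big this add add S S S   [S → add S S]
add big this add add S S S ⇒ add big this add add add S S S S   [S → add S S]
add big this add add add S S S S ⇒ add big this add add add add this Y S S S   [S → add this Y]
add big this add add add add this Y S S S ⇒ add big this add add add add this sees S S S   [Y → sees]
add big this add add add add this sees S S S ⇒ add big this add add add add this sees big this S S   [S → big this]
add big this add add add add this sees big this S S ⇒ add big this add add add add this sees big this big this S   [S → big this]
add big this add add add add this sees big this big this S ⇒ add big this add add add add this sees big this big this big this   [S → big this]

S ⇒ add S S ⇒ add big this S ⇒ add big this add S S ⇒ add big this add add S S S ⇒ add big this add add add S S S S ⇒ add big this add add add add this Y S S S ⇒ add big this add add add add this sees S S S ⇒ add big this add add add add this sees big this S S ⇒ add big this add add add add this sees big this big this S ⇒ add big this add add add add this sees big this big this big this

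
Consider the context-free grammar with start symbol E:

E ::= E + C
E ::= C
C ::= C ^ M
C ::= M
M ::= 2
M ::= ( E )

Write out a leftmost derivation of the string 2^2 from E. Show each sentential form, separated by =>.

E => C => C^M => M^M => 2^M => 2^2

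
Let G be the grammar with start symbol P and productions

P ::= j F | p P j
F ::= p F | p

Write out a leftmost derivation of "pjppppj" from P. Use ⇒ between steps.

P ⇒ pPj ⇒ pjFj ⇒ pjpFj ⇒ pjppFj ⇒ pjpppFj ⇒ pjppppj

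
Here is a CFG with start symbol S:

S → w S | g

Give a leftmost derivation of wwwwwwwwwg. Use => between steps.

S => wS   [S → w S]
wS => wwS   [S → w S]
wwS => wwwS   [S → w S]
wwwS => wwwwS   [S → w S]
wwwwS => wwwwwS   [S → w S]
wwwwwS => wwwwwwS   [S → w S]
wwwwwwS => wwwwwwwS   [S → w S]
wwwwwwwS => wwwwwwwwS   [S → w S]
wwwwwwwwS => wwwwwwwwwS   [S → w S]
wwwwwwwwwS => wwwwwwwwwg   [S → g]

S=>wS=>wwS=>wwwS=>wwwwS=>wwwwwS=>wwwwwwS=>wwwwwwwS=>wwwwwwwwS=>wwwwwwwwwS=>wwwwwwwwwg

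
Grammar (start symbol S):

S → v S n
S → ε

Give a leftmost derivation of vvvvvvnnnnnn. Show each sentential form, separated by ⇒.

S⇒vSn⇒vvSnn⇒vvvSnnn⇒vvvvSnnnn⇒vvvvvSnnnnn⇒vvvvvvSnnnnnn⇒vvvvvvnnnnnn

S ⇒ vSn   [S → v S n]
vSn ⇒ vvSnn   [S → v S n]
vvSnn ⇒ vvvSnnn   [S → v S n]
vvvSnnn ⇒ vvvvSnnnn   [S → v S n]
vvvvSnnnn ⇒ vvvvvSnnnnn   [S → v S n]
vvvvvSnnnnn ⇒ vvvvvvSnnnnnn   [S → v S n]
vvvvvvSnnnnnn ⇒ vvvvvvnnnnnn   [S → ε]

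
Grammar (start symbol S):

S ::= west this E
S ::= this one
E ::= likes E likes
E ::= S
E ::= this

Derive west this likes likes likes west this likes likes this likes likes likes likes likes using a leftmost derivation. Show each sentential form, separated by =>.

S => west this E   [S ::= west this E]
west this E => west this likes E likes   [E ::= likes E likes]
west this likes E likes => west this likes likes E likes likes   [E ::= likes E likes]
west this likes likes E likes likes => west this likes likes likes E likes likes likes   [E ::= likes E likes]
west this likes likes likes E likes likes likes => west this likes likes likes S likes likes likes   [E ::= S]
west this likes likes likes S likes likes likes => west this likes likes likes west this E likes likes likes   [S ::= west this E]
west this likes likes likes west this E likes likes likes => west this likes likes likes west this likes E likes likes likes likes   [E ::= likes E likes]
west this likes likes likes west this likes E likes likes likes likes => west this likes likes likes west this likes likes E likes likes likes likes likes   [E ::= likes E likes]
west this likes likes likes west this likes likes E likes likes likes likes likes => west this likes likes likes west this likes likes this likes likes likes likes likes   [E ::= this]

S => west this E => west this likes E likes => west this likes likes E likes likes => west this likes likes likes E likes likes likes => west this likes likes likes S likes likes likes => west this likes likes likes west this E likes likes likes => west this likes likes likes west this likes E likes likes likes likes => west this likes likes likes west this likes likes E likes likes likes likes likes => west this likes likes likes west this likes likes this likes likes likes likes likes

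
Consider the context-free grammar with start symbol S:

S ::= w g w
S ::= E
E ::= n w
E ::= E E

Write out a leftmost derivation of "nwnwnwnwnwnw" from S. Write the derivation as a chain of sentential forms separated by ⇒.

S⇒E⇒EE⇒EEE⇒EEEE⇒nwEEE⇒nwEEEE⇒nwEEEEE⇒nwnwEEEE⇒nwnwnwEEE⇒nwnwnwnwEE⇒nwnwnwnwnwE⇒nwnwnwnwnwnw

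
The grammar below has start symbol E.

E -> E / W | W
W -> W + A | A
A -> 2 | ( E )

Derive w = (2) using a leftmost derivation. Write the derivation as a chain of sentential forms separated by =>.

E => W => A => (E) => (W) => (A) => (2)

E => W   [E -> W]
W => A   [W -> A]
A => (E)   [A -> ( E )]
(E) => (W)   [E -> W]
(W) => (A)   [W -> A]
(A) => (2)   [A -> 2]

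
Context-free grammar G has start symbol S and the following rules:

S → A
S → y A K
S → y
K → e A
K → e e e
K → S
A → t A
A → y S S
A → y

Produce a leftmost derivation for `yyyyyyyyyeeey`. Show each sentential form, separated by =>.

S => yAK   [S → y A K]
yAK => yyK   [A → y]
yyK => yyS   [K → S]
yyS => yyA   [S → A]
yyA => yyySS   [A → y S S]
yyySS => yyyyAKS   [S → y A K]
yyyyAKS => yyyyySSKS   [A → y S S]
yyyyySSKS => yyyyyASKS   [S → A]
yyyyyASKS => yyyyyySSSKS   [A → y S S]
yyyyyySSSKS => yyyyyyySSKS   [S → y]
yyyyyyySSKS => yyyyyyyySKS   [S → y]
yyyyyyyySKS => yyyyyyyyyKS   [S → y]
yyyyyyyyyKS => yyyyyyyyyeeeS   [K → e e e]
yyyyyyyyyeeeS => yyyyyyyyyeeey   [S → y]

S => yAK => yyK => yyS => yyA => yyySS => yyyyAKS => yyyyySSKS => yyyyyASKS => yyyyyySSSKS => yyyyyyySSKS => yyyyyyyySKS => yyyyyyyyyKS => yyyyyyyyyeeeS => yyyyyyyyyeeey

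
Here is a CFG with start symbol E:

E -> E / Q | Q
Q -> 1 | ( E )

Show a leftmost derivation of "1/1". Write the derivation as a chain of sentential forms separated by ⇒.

E ⇒ E/Q ⇒ Q/Q ⇒ 1/Q ⇒ 1/1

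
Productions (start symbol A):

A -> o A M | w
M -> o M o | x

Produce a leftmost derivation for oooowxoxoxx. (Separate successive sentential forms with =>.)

A=>oAM=>ooAMM=>oooAMMM=>ooooAMMMM=>oooowMMMM=>oooowxMMM=>oooowxoMoMM=>oooowxoxoMM=>oooowxoxoxM=>oooowxoxoxx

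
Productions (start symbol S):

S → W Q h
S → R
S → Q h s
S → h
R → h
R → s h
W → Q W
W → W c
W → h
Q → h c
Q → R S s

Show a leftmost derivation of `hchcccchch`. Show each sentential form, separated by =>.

S=>WQh=>WcQh=>WccQh=>WcccQh=>WccccQh=>QWccccQh=>hcWccccQh=>hchccccQh=>hchcccchch

S => WQh   [S → W Q h]
WQh => WcQh   [W → W c]
WcQh => WccQh   [W → W c]
WccQh => WcccQh   [W → W c]
WcccQh => WccccQh   [W → W c]
WccccQh => QWccccQh   [W → Q W]
QWccccQh => hcWccccQh   [Q → h c]
hcWccccQh => hchccccQh   [W → h]
hchccccQh => hchcccchch   [Q → h c]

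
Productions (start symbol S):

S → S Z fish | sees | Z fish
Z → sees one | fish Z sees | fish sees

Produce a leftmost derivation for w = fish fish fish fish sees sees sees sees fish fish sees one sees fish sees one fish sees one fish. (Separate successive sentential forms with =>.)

S => S Z fish => S Z fish Z fish => S Z fish Z fish Z fish => Z fish Z fish Z fish Z fish => fish Z sees fish Z fish Z fish Z fish => fish fish Z sees sees fish Z fish Z fish Z fish => fish fish fish Z sees sees sees fish Z fish Z fish Z fish => fish fish fish fish sees sees sees sees fish Z fish Z fish Z fish => fish fish fish fish sees sees sees sees fish fish Z sees fish Z fish Z fish => fish fish fish fish sees sees sees sees fish fish sees one sees fish Z fish Z fish => fish fish fish fish sees sees sees sees fish fish sees one sees fish sees one fish Z fish => fish fish fish fish sees sees sees sees fish fish sees one sees fish sees one fish sees one fish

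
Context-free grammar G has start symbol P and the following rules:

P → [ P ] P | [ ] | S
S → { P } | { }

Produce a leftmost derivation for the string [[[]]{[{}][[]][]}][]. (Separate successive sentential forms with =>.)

P => [P]P => [[P]P]P => [[[]]P]P => [[[]]S]P => [[[]]{P}]P => [[[]]{[P]P}]P => [[[]]{[S]P}]P => [[[]]{[{}]P}]P => [[[]]{[{}][P]P}]P => [[[]]{[{}][[]]P}]P => [[[]]{[{}][[]][]}]P => [[[]]{[{}][[]][]}][]

P => [P]P   [P → [ P ] P]
[P]P => [[P]P]P   [P → [ P ] P]
[[P]P]P => [[[]]P]P   [P → [ ]]
[[[]]P]P => [[[]]S]P   [P → S]
[[[]]S]P => [[[]]{P}]P   [S → { P }]
[[[]]{P}]P => [[[]]{[P]P}]P   [P → [ P ] P]
[[[]]{[P]P}]P => [[[]]{[S]P}]P   [P → S]
[[[]]{[S]P}]P => [[[]]{[{}]P}]P   [S → { }]
[[[]]{[{}]P}]P => [[[]]{[{}][P]P}]P   [P → [ P ] P]
[[[]]{[{}][P]P}]P => [[[]]{[{}][[]]P}]P   [P → [ ]]
[[[]]{[{}][[]]P}]P => [[[]]{[{}][[]][]}]P   [P → [ ]]
[[[]]{[{}][[]][]}]P => [[[]]{[{}][[]][]}][]   [P → [ ]]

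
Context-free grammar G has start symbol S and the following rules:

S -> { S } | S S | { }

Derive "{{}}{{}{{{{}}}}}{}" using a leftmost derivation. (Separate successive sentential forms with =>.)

S=>SS=>SSS=>{S}SS=>{{}}SS=>{{}}{S}S=>{{}}{SS}S=>{{}}{{}S}S=>{{}}{{}{S}}S=>{{}}{{}{{S}}}S=>{{}}{{}{{{S}}}}S=>{{}}{{}{{{{}}}}}S=>{{}}{{}{{{{}}}}}{}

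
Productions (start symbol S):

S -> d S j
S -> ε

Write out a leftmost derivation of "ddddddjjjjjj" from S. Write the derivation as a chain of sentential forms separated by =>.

S => dSj => ddSjj => dddSjjj => ddddSjjjj => dddddSjjjjj => ddddddSjjjjjj => ddddddjjjjjj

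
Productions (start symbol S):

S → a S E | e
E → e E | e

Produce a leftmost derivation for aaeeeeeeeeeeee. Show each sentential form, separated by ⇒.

S ⇒ aSE   [S → a S E]
aSE ⇒ aaSEE   [S → a S E]
aaSEE ⇒ aaeEE   [S → e]
aaeEE ⇒ aaeeEE   [E → e E]
aaeeEE ⇒ aaeeeEE   [E → e E]
aaeeeEE ⇒ aaeeeeEE   [E → e E]
aaeeeeEE ⇒ aaeeeeeEE   [E → e E]
aaeeeeeEE ⇒ aaeeeeeeE   [E → e]
aaeeeeeeE ⇒ aaeeeeeeeE   [E → e E]
aaeeeeeeeE ⇒ aaeeeeeeeeE   [E → e E]
aaeeeeeeeeE ⇒ aaeeeeeeeeeE   [E → e E]
aaeeeeeeeeeE ⇒ aaeeeeeeeeeeE   [E → e E]
aaeeeeeeeeeeE ⇒ aaeeeeeeeeeeeE   [E → e E]
aaeeeeeeeeeeeE ⇒ aaeeeeeeeeeeee   [E → e]

S ⇒ aSE ⇒ aaSEE ⇒ aaeEE ⇒ aaeeEE ⇒ aaeeeEE ⇒ aaeeeeEE ⇒ aaeeeeeEE ⇒ aaeeeeeeE ⇒ aaeeeeeeeE ⇒ aaeeeeeeeeE ⇒ aaeeeeeeeeeE ⇒ aaeeeeeeeeeeE ⇒ aaeeeeeeeeeeeE ⇒ aaeeeeeeeeeeee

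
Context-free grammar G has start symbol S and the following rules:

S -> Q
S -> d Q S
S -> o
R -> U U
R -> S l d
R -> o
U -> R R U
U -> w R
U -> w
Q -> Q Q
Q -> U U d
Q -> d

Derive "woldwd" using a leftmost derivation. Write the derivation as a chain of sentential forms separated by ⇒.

S⇒Q⇒UUd⇒wRUd⇒wSldUd⇒woldUd⇒woldwd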